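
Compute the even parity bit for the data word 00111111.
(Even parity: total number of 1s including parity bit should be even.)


Number of 1s in data: 6
Parity bit: 0

0


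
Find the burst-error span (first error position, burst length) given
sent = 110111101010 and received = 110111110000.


XOR: 000000011010

Burst at position 7, length 4


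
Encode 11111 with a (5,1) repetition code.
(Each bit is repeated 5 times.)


Each bit -> 5 copies

1111111111111111111111111


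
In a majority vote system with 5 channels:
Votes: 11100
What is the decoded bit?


Ones: 3 out of 5
Threshold: 3

1 (3/5 voted 1)


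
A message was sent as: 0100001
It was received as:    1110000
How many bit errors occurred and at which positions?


XOR: 1010001

3 error(s) at position(s): 0, 2, 6


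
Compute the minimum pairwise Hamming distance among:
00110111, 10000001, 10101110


Comparing all pairs, minimum distance: 4
Can detect 3 errors, correct 1 errors

4


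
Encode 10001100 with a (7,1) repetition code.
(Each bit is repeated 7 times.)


Each bit -> 7 copies

11111110000000000000000000001111111111111100000000000000


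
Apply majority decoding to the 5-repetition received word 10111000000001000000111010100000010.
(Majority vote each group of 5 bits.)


Groups: 10111, 00000, 00010, 00000, 11101, 01000, 00010
Majority votes: 1000100

1000100


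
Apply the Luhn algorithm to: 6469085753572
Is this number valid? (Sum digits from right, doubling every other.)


Luhn sum = 69
69 mod 10 = 9

Invalid (Luhn sum mod 10 = 9)


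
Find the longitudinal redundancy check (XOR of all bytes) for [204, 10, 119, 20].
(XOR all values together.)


XOR chain: 204 ^ 10 ^ 119 ^ 20 = 165

165


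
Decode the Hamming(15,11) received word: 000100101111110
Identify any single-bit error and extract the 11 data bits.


Syndrome = 4: error at position 4

Data: 00011111110 (corrected bit 4)


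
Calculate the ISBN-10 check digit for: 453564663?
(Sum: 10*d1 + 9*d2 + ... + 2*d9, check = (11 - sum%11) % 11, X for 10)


Weighted sum: 248
248 mod 11 = 6

Check digit: 5


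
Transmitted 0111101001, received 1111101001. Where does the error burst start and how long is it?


XOR: 1000000000

Burst at position 0, length 1


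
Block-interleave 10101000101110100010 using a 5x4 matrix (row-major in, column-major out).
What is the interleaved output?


Matrix:
  1010
  1000
  1011
  1010
  0010
Read columns: 11110000001011100100

11110000001011100100


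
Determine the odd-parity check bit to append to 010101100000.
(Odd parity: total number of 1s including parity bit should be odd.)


Number of 1s in data: 4
Parity bit: 1

1


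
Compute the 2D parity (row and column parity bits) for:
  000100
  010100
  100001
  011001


Row parities: 1001
Column parities: 101000

Row P: 1001, Col P: 101000, Corner: 0


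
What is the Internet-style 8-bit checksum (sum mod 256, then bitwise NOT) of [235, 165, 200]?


Sum = 600 mod 256 = 88
Complement = 167

167


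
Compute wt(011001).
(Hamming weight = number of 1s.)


Counting 1s in 011001

3


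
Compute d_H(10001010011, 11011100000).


XOR: 01010110011
Count of 1s: 6

6


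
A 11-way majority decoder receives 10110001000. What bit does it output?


Ones: 4 out of 11
Threshold: 6

0 (4/11 voted 1)


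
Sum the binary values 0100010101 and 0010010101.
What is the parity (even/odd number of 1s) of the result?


0100010101 = 277
0010010101 = 149
Sum = 426 = 110101010
1s count = 5

odd parity (5 ones in 110101010)


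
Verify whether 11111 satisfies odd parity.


Number of 1s: 5

Yes, parity is correct (5 ones)


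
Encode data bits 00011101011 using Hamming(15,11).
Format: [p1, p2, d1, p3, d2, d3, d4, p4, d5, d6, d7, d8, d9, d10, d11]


Parity bits: p1=1, p2=0, p3=0, p4=1

100000111101011


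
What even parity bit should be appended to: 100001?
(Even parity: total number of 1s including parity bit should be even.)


Number of 1s in data: 2
Parity bit: 0

0


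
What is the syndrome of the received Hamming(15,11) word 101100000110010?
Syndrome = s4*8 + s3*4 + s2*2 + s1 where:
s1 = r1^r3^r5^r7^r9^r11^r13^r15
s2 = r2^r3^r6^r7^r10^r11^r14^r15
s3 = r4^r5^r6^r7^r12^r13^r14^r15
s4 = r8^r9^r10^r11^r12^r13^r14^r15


s1=1, s2=0, s3=0, s4=1

Syndrome = 9 (error at position 9)


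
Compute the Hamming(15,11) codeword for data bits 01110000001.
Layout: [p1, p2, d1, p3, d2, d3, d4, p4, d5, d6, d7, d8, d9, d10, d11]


Parity bits: p1=1, p2=1, p3=0, p4=1

110011110000001


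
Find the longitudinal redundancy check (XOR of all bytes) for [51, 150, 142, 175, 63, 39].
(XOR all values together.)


XOR chain: 51 ^ 150 ^ 142 ^ 175 ^ 63 ^ 39 = 156

156


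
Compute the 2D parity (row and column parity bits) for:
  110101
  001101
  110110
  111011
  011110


Row parities: 01010
Column parities: 101011

Row P: 01010, Col P: 101011, Corner: 0


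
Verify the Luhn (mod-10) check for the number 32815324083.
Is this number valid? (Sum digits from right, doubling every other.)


Luhn sum = 48
48 mod 10 = 8

Invalid (Luhn sum mod 10 = 8)


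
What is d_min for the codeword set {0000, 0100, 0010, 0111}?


Comparing all pairs, minimum distance: 1
Can detect 0 errors, correct 0 errors

1


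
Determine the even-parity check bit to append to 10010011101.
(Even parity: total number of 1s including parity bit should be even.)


Number of 1s in data: 6
Parity bit: 0

0


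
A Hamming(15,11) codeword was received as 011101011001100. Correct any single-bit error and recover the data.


Syndrome = 3: error at position 3

Data: 00101001100 (corrected bit 3)


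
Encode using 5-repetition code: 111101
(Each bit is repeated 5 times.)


Each bit -> 5 copies

111111111111111111110000011111


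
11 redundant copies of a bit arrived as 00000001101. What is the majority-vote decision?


Ones: 3 out of 11
Threshold: 6

0 (3/11 voted 1)


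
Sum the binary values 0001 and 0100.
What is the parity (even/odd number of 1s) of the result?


0001 = 1
0100 = 4
Sum = 5 = 101
1s count = 2

even parity (2 ones in 101)


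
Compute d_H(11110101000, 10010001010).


XOR: 01100100010
Count of 1s: 4

4


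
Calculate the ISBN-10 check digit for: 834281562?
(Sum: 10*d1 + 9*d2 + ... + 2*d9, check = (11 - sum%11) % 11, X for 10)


Weighted sum: 248
248 mod 11 = 6

Check digit: 5


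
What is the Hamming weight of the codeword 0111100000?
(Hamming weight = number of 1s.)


Counting 1s in 0111100000

4


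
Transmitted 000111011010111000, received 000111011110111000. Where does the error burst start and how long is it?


XOR: 000000000100000000

Burst at position 9, length 1


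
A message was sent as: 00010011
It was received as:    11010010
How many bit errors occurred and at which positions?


XOR: 11000001

3 error(s) at position(s): 0, 1, 7


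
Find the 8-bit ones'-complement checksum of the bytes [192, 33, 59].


Sum = 284 mod 256 = 28
Complement = 227

227


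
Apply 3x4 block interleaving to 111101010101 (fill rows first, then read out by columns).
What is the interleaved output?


Matrix:
  1111
  0101
  0101
Read columns: 100111100111

100111100111


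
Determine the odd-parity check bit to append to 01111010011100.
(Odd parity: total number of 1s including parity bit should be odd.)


Number of 1s in data: 8
Parity bit: 1

1


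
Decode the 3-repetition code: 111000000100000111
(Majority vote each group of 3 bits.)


Groups: 111, 000, 000, 100, 000, 111
Majority votes: 100001

100001


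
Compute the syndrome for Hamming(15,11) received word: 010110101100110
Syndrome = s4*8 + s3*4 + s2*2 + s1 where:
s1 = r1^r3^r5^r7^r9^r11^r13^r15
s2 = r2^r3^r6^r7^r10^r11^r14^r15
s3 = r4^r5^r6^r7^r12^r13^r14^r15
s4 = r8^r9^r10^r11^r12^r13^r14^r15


s1=0, s2=0, s3=1, s4=0

Syndrome = 4 (error at position 4)


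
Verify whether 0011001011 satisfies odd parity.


Number of 1s: 5

Yes, parity is correct (5 ones)


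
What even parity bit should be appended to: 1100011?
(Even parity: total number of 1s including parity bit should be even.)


Number of 1s in data: 4
Parity bit: 0

0


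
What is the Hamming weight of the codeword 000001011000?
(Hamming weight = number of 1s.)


Counting 1s in 000001011000

3


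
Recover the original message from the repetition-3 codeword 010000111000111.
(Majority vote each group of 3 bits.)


Groups: 010, 000, 111, 000, 111
Majority votes: 00101

00101


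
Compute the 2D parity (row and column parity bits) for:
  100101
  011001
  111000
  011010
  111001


Row parities: 11110
Column parities: 100111

Row P: 11110, Col P: 100111, Corner: 0


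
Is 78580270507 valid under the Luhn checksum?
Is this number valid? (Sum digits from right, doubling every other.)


Luhn sum = 49
49 mod 10 = 9

Invalid (Luhn sum mod 10 = 9)


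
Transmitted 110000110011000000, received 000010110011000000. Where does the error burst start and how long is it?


XOR: 110010000000000000

Burst at position 0, length 5


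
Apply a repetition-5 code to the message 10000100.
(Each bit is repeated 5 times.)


Each bit -> 5 copies

1111100000000000000000000111110000000000


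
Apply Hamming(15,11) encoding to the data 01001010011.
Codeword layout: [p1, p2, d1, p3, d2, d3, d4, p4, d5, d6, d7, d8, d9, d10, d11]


Parity bits: p1=0, p2=1, p3=1, p4=0

010110001010011


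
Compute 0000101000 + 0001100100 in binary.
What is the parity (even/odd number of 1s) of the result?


0000101000 = 40
0001100100 = 100
Sum = 140 = 10001100
1s count = 3

odd parity (3 ones in 10001100)


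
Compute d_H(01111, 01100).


XOR: 00011
Count of 1s: 2

2


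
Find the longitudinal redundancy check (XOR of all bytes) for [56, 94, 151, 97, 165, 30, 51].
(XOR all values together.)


XOR chain: 56 ^ 94 ^ 151 ^ 97 ^ 165 ^ 30 ^ 51 = 24

24


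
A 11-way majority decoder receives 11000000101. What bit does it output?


Ones: 4 out of 11
Threshold: 6

0 (4/11 voted 1)


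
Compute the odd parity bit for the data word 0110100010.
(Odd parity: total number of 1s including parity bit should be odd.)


Number of 1s in data: 4
Parity bit: 1

1


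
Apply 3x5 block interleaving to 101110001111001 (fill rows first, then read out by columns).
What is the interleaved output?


Matrix:
  10111
  00011
  11001
Read columns: 101001100110111

101001100110111


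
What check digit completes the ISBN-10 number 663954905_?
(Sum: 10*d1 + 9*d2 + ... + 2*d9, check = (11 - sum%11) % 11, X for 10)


Weighted sum: 297
297 mod 11 = 0

Check digit: 0


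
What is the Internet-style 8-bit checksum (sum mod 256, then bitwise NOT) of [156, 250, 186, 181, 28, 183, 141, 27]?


Sum = 1152 mod 256 = 128
Complement = 127

127


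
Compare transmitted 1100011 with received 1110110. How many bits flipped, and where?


XOR: 0010101

3 error(s) at position(s): 2, 4, 6


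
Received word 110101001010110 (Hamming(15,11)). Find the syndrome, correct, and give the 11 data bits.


Syndrome = 0: no error detected

Data: 00101010110 (no errors)


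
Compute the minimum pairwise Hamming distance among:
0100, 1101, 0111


Comparing all pairs, minimum distance: 2
Can detect 1 errors, correct 0 errors

2


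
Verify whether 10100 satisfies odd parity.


Number of 1s: 2

No, parity error (2 ones)


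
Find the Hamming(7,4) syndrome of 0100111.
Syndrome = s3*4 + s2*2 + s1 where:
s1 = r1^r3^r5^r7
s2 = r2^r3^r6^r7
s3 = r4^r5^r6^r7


s1=0, s2=1, s3=1

Syndrome = 6 (error at position 6)


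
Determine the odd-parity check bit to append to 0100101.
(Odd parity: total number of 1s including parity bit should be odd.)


Number of 1s in data: 3
Parity bit: 0

0


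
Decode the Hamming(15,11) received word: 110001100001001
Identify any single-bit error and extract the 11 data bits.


Syndrome = 1: error at position 1

Data: 00110001001 (corrected bit 1)


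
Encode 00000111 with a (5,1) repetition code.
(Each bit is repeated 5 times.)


Each bit -> 5 copies

0000000000000000000000000111111111111111


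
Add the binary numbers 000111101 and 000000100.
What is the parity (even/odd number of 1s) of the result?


000111101 = 61
000000100 = 4
Sum = 65 = 1000001
1s count = 2

even parity (2 ones in 1000001)


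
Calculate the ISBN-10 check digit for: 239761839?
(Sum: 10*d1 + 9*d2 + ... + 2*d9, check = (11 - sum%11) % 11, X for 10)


Weighted sum: 268
268 mod 11 = 4

Check digit: 7


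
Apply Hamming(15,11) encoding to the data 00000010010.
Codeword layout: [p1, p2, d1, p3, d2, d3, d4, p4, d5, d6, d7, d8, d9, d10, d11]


Parity bits: p1=1, p2=0, p3=1, p4=0

100100000010010


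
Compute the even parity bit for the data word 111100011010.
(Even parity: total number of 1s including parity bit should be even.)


Number of 1s in data: 7
Parity bit: 1

1


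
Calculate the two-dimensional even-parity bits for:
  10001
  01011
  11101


Row parities: 010
Column parities: 00111

Row P: 010, Col P: 00111, Corner: 1


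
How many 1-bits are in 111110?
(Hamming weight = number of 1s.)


Counting 1s in 111110

5


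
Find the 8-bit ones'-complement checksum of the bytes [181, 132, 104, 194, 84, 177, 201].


Sum = 1073 mod 256 = 49
Complement = 206

206


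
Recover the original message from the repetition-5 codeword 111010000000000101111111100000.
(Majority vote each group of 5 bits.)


Groups: 11101, 00000, 00000, 10111, 11111, 00000
Majority votes: 100110

100110


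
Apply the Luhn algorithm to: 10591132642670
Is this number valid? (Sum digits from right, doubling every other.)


Luhn sum = 45
45 mod 10 = 5

Invalid (Luhn sum mod 10 = 5)


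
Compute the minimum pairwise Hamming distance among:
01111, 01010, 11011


Comparing all pairs, minimum distance: 2
Can detect 1 errors, correct 0 errors

2


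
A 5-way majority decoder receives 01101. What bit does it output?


Ones: 3 out of 5
Threshold: 3

1 (3/5 voted 1)


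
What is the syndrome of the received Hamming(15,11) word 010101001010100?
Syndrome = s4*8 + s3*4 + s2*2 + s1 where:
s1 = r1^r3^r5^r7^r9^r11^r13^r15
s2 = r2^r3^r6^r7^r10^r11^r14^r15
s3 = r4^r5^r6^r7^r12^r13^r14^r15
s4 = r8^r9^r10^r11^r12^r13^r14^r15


s1=1, s2=1, s3=1, s4=1

Syndrome = 15 (error at position 15)


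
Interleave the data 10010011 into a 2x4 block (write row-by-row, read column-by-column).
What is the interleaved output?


Matrix:
  1001
  0011
Read columns: 10000111

10000111


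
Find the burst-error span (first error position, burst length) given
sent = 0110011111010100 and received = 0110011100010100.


XOR: 0000000011000000

Burst at position 8, length 2


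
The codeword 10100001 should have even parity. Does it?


Number of 1s: 3

No, parity error (3 ones)


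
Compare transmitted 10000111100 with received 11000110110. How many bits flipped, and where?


XOR: 01000001010

3 error(s) at position(s): 1, 7, 9


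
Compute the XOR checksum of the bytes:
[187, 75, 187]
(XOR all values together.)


XOR chain: 187 ^ 75 ^ 187 = 75

75


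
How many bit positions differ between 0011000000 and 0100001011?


XOR: 0111001011
Count of 1s: 6

6


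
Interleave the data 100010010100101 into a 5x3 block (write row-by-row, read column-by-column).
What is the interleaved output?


Matrix:
  100
  010
  010
  100
  101
Read columns: 100110110000001

100110110000001


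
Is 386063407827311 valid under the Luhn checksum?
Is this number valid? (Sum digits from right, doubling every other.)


Luhn sum = 59
59 mod 10 = 9

Invalid (Luhn sum mod 10 = 9)


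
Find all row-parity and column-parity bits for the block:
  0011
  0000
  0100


Row parities: 001
Column parities: 0111

Row P: 001, Col P: 0111, Corner: 1


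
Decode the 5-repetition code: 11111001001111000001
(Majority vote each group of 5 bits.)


Groups: 11111, 00100, 11110, 00001
Majority votes: 1010

1010


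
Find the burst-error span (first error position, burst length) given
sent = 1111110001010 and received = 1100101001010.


XOR: 0011011000000

Burst at position 2, length 5


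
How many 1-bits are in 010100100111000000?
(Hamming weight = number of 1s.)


Counting 1s in 010100100111000000

6


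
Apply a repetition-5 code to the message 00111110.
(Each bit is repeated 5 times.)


Each bit -> 5 copies

0000000000111111111111111111111111100000


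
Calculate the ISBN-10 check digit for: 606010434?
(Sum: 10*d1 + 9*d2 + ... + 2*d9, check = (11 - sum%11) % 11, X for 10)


Weighted sum: 147
147 mod 11 = 4

Check digit: 7


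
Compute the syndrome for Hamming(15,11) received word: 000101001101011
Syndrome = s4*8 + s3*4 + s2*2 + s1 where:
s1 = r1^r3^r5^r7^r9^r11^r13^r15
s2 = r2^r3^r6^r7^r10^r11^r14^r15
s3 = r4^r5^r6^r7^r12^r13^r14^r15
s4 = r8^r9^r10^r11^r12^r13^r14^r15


s1=0, s2=0, s3=1, s4=1

Syndrome = 12 (error at position 12)


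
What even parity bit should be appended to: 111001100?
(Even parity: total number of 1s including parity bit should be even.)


Number of 1s in data: 5
Parity bit: 1

1


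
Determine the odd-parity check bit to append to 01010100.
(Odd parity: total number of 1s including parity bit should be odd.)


Number of 1s in data: 3
Parity bit: 0

0


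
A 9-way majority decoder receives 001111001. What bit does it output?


Ones: 5 out of 9
Threshold: 5

1 (5/9 voted 1)


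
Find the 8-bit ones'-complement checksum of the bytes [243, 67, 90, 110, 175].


Sum = 685 mod 256 = 173
Complement = 82

82


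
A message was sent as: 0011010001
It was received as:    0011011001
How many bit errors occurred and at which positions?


XOR: 0000001000

1 error(s) at position(s): 6


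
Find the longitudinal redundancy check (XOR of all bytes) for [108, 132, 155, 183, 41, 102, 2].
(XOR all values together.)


XOR chain: 108 ^ 132 ^ 155 ^ 183 ^ 41 ^ 102 ^ 2 = 137

137


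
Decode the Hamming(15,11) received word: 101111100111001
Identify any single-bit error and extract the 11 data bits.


Syndrome = 0: no error detected

Data: 11110111001 (no errors)


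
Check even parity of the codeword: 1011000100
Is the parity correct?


Number of 1s: 4

Yes, parity is correct (4 ones)


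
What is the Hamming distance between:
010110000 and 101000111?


XOR: 111110111
Count of 1s: 8

8


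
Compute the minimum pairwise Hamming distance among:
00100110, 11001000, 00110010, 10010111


Comparing all pairs, minimum distance: 2
Can detect 1 errors, correct 0 errors

2


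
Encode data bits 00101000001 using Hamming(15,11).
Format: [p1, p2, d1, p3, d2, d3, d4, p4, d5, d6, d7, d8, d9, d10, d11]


Parity bits: p1=0, p2=0, p3=0, p4=0

000001001000001


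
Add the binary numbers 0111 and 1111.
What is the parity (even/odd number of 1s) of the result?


0111 = 7
1111 = 15
Sum = 22 = 10110
1s count = 3

odd parity (3 ones in 10110)


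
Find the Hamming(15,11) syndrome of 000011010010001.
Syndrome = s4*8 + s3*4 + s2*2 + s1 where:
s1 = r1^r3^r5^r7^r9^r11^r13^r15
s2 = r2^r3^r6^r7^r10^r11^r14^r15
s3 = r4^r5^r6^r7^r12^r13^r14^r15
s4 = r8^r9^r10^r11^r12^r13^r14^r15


s1=1, s2=1, s3=1, s4=1

Syndrome = 15 (error at position 15)


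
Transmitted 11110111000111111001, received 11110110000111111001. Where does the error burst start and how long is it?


XOR: 00000001000000000000

Burst at position 7, length 1


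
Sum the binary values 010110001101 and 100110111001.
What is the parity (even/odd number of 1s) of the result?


010110001101 = 1421
100110111001 = 2489
Sum = 3910 = 111101000110
1s count = 7

odd parity (7 ones in 111101000110)


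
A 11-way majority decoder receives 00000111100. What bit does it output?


Ones: 4 out of 11
Threshold: 6

0 (4/11 voted 1)


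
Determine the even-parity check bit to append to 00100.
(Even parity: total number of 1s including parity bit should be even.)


Number of 1s in data: 1
Parity bit: 1

1


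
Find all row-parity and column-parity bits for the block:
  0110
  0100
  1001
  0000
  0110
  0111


Row parities: 010001
Column parities: 1010

Row P: 010001, Col P: 1010, Corner: 0


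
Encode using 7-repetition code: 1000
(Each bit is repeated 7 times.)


Each bit -> 7 copies

1111111000000000000000000000


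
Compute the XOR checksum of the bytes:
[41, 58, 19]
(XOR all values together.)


XOR chain: 41 ^ 58 ^ 19 = 0

0


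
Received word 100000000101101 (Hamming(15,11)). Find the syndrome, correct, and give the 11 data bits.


Syndrome = 5: error at position 5

Data: 01000101101 (corrected bit 5)


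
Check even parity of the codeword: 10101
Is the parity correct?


Number of 1s: 3

No, parity error (3 ones)


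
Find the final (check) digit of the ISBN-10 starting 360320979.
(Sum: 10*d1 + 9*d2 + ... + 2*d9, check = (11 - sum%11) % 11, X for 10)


Weighted sum: 192
192 mod 11 = 5

Check digit: 6


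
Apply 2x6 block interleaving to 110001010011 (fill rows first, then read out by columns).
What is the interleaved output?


Matrix:
  110001
  010011
Read columns: 101100000111

101100000111


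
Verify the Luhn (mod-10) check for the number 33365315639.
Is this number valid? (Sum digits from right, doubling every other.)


Luhn sum = 49
49 mod 10 = 9

Invalid (Luhn sum mod 10 = 9)


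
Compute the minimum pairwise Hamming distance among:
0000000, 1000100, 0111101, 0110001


Comparing all pairs, minimum distance: 2
Can detect 1 errors, correct 0 errors

2


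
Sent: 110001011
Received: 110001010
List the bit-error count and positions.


XOR: 000000001

1 error(s) at position(s): 8


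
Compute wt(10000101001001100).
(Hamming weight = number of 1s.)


Counting 1s in 10000101001001100

6


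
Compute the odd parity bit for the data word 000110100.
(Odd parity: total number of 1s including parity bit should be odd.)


Number of 1s in data: 3
Parity bit: 0

0


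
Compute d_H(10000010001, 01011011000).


XOR: 11011001001
Count of 1s: 6

6


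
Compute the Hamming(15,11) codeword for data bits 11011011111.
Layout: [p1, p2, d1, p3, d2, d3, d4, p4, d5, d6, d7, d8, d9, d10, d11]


Parity bits: p1=1, p2=1, p3=0, p4=0

111010101011111


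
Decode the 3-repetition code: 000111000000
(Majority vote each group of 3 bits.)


Groups: 000, 111, 000, 000
Majority votes: 0100

0100


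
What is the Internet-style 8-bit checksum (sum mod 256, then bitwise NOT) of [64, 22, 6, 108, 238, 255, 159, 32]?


Sum = 884 mod 256 = 116
Complement = 139

139


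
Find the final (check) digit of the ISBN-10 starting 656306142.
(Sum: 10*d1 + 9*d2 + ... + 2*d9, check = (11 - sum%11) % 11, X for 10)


Weighted sum: 224
224 mod 11 = 4

Check digit: 7


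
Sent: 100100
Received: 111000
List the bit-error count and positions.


XOR: 011100

3 error(s) at position(s): 1, 2, 3


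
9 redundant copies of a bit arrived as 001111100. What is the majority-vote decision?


Ones: 5 out of 9
Threshold: 5

1 (5/9 voted 1)


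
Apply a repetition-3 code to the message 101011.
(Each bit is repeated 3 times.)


Each bit -> 3 copies

111000111000111111


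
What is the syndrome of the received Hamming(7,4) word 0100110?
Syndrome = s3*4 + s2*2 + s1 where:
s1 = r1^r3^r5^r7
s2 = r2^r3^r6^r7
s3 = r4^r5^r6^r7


s1=1, s2=0, s3=0

Syndrome = 1 (error at position 1)


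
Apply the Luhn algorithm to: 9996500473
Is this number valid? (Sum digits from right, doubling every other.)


Luhn sum = 46
46 mod 10 = 6

Invalid (Luhn sum mod 10 = 6)


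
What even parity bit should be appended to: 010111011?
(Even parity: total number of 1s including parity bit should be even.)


Number of 1s in data: 6
Parity bit: 0

0


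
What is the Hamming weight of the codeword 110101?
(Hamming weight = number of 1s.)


Counting 1s in 110101

4


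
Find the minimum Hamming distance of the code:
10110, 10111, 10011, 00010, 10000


Comparing all pairs, minimum distance: 1
Can detect 0 errors, correct 0 errors

1


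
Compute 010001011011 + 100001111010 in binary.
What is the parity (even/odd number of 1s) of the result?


010001011011 = 1115
100001111010 = 2170
Sum = 3285 = 110011010101
1s count = 7

odd parity (7 ones in 110011010101)


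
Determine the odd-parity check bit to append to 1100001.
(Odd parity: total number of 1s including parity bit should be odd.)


Number of 1s in data: 3
Parity bit: 0

0


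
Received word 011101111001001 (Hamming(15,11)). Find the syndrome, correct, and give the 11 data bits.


Syndrome = 6: error at position 6

Data: 10011001001 (corrected bit 6)


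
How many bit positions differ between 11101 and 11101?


XOR: 00000
Count of 1s: 0

0


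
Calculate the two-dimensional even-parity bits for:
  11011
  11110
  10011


Row parities: 001
Column parities: 10110

Row P: 001, Col P: 10110, Corner: 1


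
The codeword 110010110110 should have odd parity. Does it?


Number of 1s: 7

Yes, parity is correct (7 ones)


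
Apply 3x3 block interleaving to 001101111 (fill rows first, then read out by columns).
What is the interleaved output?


Matrix:
  001
  101
  111
Read columns: 011001111

011001111


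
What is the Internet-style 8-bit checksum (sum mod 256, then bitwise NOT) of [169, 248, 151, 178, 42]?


Sum = 788 mod 256 = 20
Complement = 235

235


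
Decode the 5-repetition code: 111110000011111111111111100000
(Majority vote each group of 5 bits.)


Groups: 11111, 00000, 11111, 11111, 11111, 00000
Majority votes: 101110

101110


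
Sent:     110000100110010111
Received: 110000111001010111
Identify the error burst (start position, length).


XOR: 000000011111000000

Burst at position 7, length 5


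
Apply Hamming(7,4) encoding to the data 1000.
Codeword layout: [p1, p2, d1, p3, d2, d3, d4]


Parity bits: p1=1, p2=1, p3=0

1110000


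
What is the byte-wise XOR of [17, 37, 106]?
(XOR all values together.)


XOR chain: 17 ^ 37 ^ 106 = 94

94


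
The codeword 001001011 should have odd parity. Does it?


Number of 1s: 4

No, parity error (4 ones)


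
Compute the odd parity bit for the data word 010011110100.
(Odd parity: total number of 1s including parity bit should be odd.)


Number of 1s in data: 6
Parity bit: 1

1


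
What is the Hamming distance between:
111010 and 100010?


XOR: 011000
Count of 1s: 2

2


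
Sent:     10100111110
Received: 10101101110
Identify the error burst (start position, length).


XOR: 00001010000

Burst at position 4, length 3


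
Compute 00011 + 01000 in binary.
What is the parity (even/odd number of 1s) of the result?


00011 = 3
01000 = 8
Sum = 11 = 1011
1s count = 3

odd parity (3 ones in 1011)


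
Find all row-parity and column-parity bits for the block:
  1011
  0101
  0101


Row parities: 100
Column parities: 1011

Row P: 100, Col P: 1011, Corner: 1


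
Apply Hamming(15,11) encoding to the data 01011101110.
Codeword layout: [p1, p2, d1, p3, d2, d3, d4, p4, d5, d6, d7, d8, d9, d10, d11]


Parity bits: p1=0, p2=1, p3=1, p4=1

010110111101110


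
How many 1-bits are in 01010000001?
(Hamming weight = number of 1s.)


Counting 1s in 01010000001

3


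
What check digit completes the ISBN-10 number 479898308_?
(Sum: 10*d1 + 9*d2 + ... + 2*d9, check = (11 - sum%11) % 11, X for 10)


Weighted sum: 353
353 mod 11 = 1

Check digit: X


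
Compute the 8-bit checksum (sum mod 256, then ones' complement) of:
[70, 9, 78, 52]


Sum = 209 mod 256 = 209
Complement = 46

46


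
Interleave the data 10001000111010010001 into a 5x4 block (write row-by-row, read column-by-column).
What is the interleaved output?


Matrix:
  1000
  1000
  1110
  1001
  0001
Read columns: 11110001000010000011

11110001000010000011


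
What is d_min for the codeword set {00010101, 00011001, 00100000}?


Comparing all pairs, minimum distance: 2
Can detect 1 errors, correct 0 errors

2


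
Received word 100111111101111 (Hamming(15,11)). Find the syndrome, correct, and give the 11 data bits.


Syndrome = 10: error at position 10

Data: 01111001111 (corrected bit 10)


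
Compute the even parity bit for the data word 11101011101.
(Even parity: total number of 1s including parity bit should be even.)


Number of 1s in data: 8
Parity bit: 0

0


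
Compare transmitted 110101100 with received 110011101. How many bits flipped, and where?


XOR: 000110001

3 error(s) at position(s): 3, 4, 8


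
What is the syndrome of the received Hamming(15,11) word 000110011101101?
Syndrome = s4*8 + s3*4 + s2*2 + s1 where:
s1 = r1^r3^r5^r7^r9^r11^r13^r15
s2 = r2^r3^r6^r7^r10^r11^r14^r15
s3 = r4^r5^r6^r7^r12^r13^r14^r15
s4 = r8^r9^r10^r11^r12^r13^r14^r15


s1=0, s2=0, s3=1, s4=0

Syndrome = 4 (error at position 4)


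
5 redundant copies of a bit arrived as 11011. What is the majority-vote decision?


Ones: 4 out of 5
Threshold: 3

1 (4/5 voted 1)


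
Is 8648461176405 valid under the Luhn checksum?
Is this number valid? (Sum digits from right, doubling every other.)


Luhn sum = 51
51 mod 10 = 1

Invalid (Luhn sum mod 10 = 1)


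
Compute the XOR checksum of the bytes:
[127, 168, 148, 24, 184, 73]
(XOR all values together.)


XOR chain: 127 ^ 168 ^ 148 ^ 24 ^ 184 ^ 73 = 170

170


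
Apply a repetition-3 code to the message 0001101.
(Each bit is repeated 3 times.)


Each bit -> 3 copies

000000000111111000111


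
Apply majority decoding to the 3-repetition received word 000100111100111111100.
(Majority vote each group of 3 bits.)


Groups: 000, 100, 111, 100, 111, 111, 100
Majority votes: 0010110

0010110


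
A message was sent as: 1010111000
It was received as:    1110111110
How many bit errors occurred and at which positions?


XOR: 0100000110

3 error(s) at position(s): 1, 7, 8


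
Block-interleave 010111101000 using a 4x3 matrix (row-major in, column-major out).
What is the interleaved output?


Matrix:
  010
  111
  101
  000
Read columns: 011011000110

011011000110


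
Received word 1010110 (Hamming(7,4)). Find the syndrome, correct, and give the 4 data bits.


Syndrome = 1: error at position 1

Data: 1110 (corrected bit 1)


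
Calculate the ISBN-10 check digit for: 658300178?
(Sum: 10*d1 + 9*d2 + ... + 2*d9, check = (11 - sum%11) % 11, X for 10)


Weighted sum: 231
231 mod 11 = 0

Check digit: 0


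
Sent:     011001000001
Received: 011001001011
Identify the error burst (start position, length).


XOR: 000000001010

Burst at position 8, length 3


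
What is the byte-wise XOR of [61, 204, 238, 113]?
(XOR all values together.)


XOR chain: 61 ^ 204 ^ 238 ^ 113 = 110

110


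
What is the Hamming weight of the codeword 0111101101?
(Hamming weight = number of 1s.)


Counting 1s in 0111101101

7


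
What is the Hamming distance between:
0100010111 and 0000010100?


XOR: 0100000011
Count of 1s: 3

3


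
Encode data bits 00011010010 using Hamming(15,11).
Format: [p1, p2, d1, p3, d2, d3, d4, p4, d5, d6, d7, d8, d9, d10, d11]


Parity bits: p1=1, p2=1, p3=0, p4=1

110000111010010


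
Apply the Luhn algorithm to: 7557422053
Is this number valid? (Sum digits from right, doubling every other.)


Luhn sum = 36
36 mod 10 = 6

Invalid (Luhn sum mod 10 = 6)


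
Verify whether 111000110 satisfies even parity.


Number of 1s: 5

No, parity error (5 ones)


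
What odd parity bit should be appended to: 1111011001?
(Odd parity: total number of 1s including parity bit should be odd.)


Number of 1s in data: 7
Parity bit: 0

0


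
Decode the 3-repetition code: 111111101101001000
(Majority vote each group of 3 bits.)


Groups: 111, 111, 101, 101, 001, 000
Majority votes: 111100

111100


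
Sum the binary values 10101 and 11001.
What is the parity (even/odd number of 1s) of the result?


10101 = 21
11001 = 25
Sum = 46 = 101110
1s count = 4

even parity (4 ones in 101110)


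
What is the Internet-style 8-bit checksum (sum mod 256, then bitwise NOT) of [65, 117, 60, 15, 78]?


Sum = 335 mod 256 = 79
Complement = 176

176


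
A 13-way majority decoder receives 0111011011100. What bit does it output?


Ones: 8 out of 13
Threshold: 7

1 (8/13 voted 1)


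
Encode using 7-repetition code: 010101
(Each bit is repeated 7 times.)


Each bit -> 7 copies

000000011111110000000111111100000001111111


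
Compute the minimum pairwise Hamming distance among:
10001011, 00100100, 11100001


Comparing all pairs, minimum distance: 4
Can detect 3 errors, correct 1 errors

4


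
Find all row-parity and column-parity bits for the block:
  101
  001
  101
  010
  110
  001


Row parities: 010101
Column parities: 100

Row P: 010101, Col P: 100, Corner: 1


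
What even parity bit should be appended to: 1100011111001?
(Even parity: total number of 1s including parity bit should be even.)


Number of 1s in data: 8
Parity bit: 0

0


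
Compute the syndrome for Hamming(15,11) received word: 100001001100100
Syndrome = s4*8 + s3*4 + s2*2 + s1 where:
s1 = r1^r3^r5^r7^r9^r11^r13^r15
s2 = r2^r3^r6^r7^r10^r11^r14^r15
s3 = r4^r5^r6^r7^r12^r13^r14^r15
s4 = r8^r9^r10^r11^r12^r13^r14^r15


s1=1, s2=0, s3=0, s4=1

Syndrome = 9 (error at position 9)


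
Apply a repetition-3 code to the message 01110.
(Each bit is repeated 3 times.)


Each bit -> 3 copies

000111111111000


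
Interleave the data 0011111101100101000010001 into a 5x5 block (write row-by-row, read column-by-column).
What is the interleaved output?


Matrix:
  00111
  11101
  10010
  10000
  10001
Read columns: 0111101000110001010011001

0111101000110001010011001


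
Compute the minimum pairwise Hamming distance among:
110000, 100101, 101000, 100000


Comparing all pairs, minimum distance: 1
Can detect 0 errors, correct 0 errors

1


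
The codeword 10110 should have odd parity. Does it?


Number of 1s: 3

Yes, parity is correct (3 ones)


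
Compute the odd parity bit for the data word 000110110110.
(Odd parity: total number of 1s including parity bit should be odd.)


Number of 1s in data: 6
Parity bit: 1

1


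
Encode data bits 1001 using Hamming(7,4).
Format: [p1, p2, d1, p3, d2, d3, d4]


Parity bits: p1=0, p2=0, p3=1

0011001


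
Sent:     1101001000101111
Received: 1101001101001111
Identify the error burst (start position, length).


XOR: 0000000101100000

Burst at position 7, length 4


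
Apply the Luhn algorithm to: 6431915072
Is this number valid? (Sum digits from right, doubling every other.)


Luhn sum = 32
32 mod 10 = 2

Invalid (Luhn sum mod 10 = 2)


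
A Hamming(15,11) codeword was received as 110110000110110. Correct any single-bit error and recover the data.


Syndrome = 0: no error detected

Data: 01000110110 (no errors)


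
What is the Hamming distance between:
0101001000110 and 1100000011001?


XOR: 1001001011111
Count of 1s: 8

8


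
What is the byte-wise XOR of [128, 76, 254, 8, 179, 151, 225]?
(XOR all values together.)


XOR chain: 128 ^ 76 ^ 254 ^ 8 ^ 179 ^ 151 ^ 225 = 255

255


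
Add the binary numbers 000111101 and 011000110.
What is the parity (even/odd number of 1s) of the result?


000111101 = 61
011000110 = 198
Sum = 259 = 100000011
1s count = 3

odd parity (3 ones in 100000011)


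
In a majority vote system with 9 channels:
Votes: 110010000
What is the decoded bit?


Ones: 3 out of 9
Threshold: 5

0 (3/9 voted 1)


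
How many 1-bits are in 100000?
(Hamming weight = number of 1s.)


Counting 1s in 100000

1


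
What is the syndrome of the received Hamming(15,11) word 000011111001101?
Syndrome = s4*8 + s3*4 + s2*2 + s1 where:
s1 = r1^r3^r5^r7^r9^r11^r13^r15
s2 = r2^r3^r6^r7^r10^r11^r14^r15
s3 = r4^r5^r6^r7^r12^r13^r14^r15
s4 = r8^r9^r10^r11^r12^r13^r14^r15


s1=1, s2=1, s3=0, s4=1

Syndrome = 11 (error at position 11)


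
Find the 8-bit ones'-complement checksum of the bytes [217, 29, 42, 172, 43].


Sum = 503 mod 256 = 247
Complement = 8

8


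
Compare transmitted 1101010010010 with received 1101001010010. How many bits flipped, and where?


XOR: 0000011000000

2 error(s) at position(s): 5, 6


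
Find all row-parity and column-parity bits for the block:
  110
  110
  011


Row parities: 000
Column parities: 011

Row P: 000, Col P: 011, Corner: 0


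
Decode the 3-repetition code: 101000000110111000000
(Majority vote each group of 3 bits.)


Groups: 101, 000, 000, 110, 111, 000, 000
Majority votes: 1001100

1001100


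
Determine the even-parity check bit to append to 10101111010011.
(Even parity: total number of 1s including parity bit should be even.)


Number of 1s in data: 9
Parity bit: 1

1


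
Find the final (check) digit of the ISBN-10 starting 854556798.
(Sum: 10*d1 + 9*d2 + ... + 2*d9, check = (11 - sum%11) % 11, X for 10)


Weighted sum: 323
323 mod 11 = 4

Check digit: 7


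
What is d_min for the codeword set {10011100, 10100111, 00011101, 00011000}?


Comparing all pairs, minimum distance: 2
Can detect 1 errors, correct 0 errors

2


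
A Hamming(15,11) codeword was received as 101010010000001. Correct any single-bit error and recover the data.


Syndrome = 0: no error detected

Data: 11000000001 (no errors)


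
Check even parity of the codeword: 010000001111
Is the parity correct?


Number of 1s: 5

No, parity error (5 ones)


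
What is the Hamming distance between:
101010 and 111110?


XOR: 010100
Count of 1s: 2

2


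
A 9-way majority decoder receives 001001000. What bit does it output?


Ones: 2 out of 9
Threshold: 5

0 (2/9 voted 1)


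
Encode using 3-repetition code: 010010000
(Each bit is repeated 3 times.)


Each bit -> 3 copies

000111000000111000000000000


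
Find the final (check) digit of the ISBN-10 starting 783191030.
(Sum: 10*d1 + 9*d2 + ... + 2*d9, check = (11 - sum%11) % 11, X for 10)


Weighted sum: 241
241 mod 11 = 10

Check digit: 1


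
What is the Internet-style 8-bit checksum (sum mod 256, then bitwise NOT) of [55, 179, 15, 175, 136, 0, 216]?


Sum = 776 mod 256 = 8
Complement = 247

247


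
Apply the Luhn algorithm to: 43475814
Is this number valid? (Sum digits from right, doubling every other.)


Luhn sum = 41
41 mod 10 = 1

Invalid (Luhn sum mod 10 = 1)


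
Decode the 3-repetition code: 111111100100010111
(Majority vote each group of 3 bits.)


Groups: 111, 111, 100, 100, 010, 111
Majority votes: 110001

110001


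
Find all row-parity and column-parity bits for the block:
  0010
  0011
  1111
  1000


Row parities: 1001
Column parities: 0110

Row P: 1001, Col P: 0110, Corner: 0


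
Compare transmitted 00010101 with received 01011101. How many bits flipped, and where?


XOR: 01001000

2 error(s) at position(s): 1, 4


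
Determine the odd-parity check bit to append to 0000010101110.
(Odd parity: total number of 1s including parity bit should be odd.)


Number of 1s in data: 5
Parity bit: 0

0


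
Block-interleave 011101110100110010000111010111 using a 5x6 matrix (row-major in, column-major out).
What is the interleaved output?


Matrix:
  011101
  110100
  110010
  000111
  010111
Read columns: 011001110110000110110011110011

011001110110000110110011110011


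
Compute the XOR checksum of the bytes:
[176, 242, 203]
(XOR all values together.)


XOR chain: 176 ^ 242 ^ 203 = 137

137
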